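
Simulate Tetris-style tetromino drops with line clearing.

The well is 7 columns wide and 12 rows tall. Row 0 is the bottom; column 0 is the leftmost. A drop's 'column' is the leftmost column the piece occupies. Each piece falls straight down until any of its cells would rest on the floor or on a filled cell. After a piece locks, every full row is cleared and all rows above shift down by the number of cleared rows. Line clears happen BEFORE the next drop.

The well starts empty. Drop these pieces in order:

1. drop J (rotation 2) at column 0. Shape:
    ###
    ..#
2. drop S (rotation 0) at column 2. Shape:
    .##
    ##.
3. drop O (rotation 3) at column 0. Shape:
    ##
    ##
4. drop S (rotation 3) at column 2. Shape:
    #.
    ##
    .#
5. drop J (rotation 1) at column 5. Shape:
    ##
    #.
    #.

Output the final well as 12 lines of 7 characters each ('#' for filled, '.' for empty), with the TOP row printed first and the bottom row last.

Drop 1: J rot2 at col 0 lands with bottom-row=0; cleared 0 line(s) (total 0); column heights now [2 2 2 0 0 0 0], max=2
Drop 2: S rot0 at col 2 lands with bottom-row=2; cleared 0 line(s) (total 0); column heights now [2 2 3 4 4 0 0], max=4
Drop 3: O rot3 at col 0 lands with bottom-row=2; cleared 0 line(s) (total 0); column heights now [4 4 3 4 4 0 0], max=4
Drop 4: S rot3 at col 2 lands with bottom-row=4; cleared 0 line(s) (total 0); column heights now [4 4 7 6 4 0 0], max=7
Drop 5: J rot1 at col 5 lands with bottom-row=0; cleared 0 line(s) (total 0); column heights now [4 4 7 6 4 3 3], max=7

Answer: .......
.......
.......
.......
.......
..#....
..##...
...#...
##.##..
####.##
###..#.
..#..#.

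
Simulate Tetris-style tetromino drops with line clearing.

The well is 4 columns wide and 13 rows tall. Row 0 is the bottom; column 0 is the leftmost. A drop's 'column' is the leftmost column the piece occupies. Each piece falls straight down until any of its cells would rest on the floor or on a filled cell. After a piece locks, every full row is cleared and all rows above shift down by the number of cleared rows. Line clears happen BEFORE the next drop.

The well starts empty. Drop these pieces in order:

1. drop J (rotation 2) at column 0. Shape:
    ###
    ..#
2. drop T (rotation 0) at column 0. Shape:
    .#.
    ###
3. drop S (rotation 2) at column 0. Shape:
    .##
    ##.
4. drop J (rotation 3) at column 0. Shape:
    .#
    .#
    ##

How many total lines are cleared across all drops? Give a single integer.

Answer: 0

Derivation:
Drop 1: J rot2 at col 0 lands with bottom-row=0; cleared 0 line(s) (total 0); column heights now [2 2 2 0], max=2
Drop 2: T rot0 at col 0 lands with bottom-row=2; cleared 0 line(s) (total 0); column heights now [3 4 3 0], max=4
Drop 3: S rot2 at col 0 lands with bottom-row=4; cleared 0 line(s) (total 0); column heights now [5 6 6 0], max=6
Drop 4: J rot3 at col 0 lands with bottom-row=6; cleared 0 line(s) (total 0); column heights now [7 9 6 0], max=9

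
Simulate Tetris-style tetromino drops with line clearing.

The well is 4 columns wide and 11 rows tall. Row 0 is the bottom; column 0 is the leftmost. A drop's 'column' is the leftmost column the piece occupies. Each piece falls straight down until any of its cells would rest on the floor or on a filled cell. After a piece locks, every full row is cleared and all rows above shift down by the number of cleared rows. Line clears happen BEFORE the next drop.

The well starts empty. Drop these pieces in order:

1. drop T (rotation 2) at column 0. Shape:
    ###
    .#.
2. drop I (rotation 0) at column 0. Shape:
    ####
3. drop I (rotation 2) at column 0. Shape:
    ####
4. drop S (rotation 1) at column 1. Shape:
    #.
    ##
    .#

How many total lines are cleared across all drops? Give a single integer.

Answer: 2

Derivation:
Drop 1: T rot2 at col 0 lands with bottom-row=0; cleared 0 line(s) (total 0); column heights now [2 2 2 0], max=2
Drop 2: I rot0 at col 0 lands with bottom-row=2; cleared 1 line(s) (total 1); column heights now [2 2 2 0], max=2
Drop 3: I rot2 at col 0 lands with bottom-row=2; cleared 1 line(s) (total 2); column heights now [2 2 2 0], max=2
Drop 4: S rot1 at col 1 lands with bottom-row=2; cleared 0 line(s) (total 2); column heights now [2 5 4 0], max=5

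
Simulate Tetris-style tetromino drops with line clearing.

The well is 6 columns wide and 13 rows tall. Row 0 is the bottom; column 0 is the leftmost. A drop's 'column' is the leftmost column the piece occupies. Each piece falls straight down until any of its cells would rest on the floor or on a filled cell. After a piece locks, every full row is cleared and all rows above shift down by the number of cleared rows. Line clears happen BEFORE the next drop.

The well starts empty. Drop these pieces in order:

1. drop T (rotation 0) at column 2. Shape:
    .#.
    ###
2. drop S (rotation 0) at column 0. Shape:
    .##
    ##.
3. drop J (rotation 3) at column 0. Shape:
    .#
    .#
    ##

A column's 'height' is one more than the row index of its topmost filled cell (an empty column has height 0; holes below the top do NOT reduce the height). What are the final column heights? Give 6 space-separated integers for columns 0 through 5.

Answer: 3 5 2 2 1 0

Derivation:
Drop 1: T rot0 at col 2 lands with bottom-row=0; cleared 0 line(s) (total 0); column heights now [0 0 1 2 1 0], max=2
Drop 2: S rot0 at col 0 lands with bottom-row=0; cleared 0 line(s) (total 0); column heights now [1 2 2 2 1 0], max=2
Drop 3: J rot3 at col 0 lands with bottom-row=2; cleared 0 line(s) (total 0); column heights now [3 5 2 2 1 0], max=5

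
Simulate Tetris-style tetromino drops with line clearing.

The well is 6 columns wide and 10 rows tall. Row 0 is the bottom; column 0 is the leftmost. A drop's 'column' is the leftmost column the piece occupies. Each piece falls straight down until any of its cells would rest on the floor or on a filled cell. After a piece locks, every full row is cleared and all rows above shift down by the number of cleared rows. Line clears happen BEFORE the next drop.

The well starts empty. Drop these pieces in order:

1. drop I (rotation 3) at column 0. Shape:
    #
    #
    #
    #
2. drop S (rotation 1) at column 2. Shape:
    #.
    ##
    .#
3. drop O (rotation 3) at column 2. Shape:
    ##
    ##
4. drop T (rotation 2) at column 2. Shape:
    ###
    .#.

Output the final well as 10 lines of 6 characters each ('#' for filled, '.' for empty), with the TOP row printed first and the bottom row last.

Drop 1: I rot3 at col 0 lands with bottom-row=0; cleared 0 line(s) (total 0); column heights now [4 0 0 0 0 0], max=4
Drop 2: S rot1 at col 2 lands with bottom-row=0; cleared 0 line(s) (total 0); column heights now [4 0 3 2 0 0], max=4
Drop 3: O rot3 at col 2 lands with bottom-row=3; cleared 0 line(s) (total 0); column heights now [4 0 5 5 0 0], max=5
Drop 4: T rot2 at col 2 lands with bottom-row=5; cleared 0 line(s) (total 0); column heights now [4 0 7 7 7 0], max=7

Answer: ......
......
......
..###.
...#..
..##..
#.##..
#.#...
#.##..
#..#..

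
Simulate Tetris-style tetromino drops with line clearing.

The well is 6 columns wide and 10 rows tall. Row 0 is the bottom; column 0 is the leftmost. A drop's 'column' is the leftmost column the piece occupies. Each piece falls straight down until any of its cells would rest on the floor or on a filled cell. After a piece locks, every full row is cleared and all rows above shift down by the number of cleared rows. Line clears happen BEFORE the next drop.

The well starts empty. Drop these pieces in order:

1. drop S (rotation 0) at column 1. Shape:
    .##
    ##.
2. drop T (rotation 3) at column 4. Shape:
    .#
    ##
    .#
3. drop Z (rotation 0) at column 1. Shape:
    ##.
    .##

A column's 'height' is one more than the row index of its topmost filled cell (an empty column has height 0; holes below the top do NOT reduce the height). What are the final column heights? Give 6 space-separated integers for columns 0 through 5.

Answer: 0 4 4 3 2 3

Derivation:
Drop 1: S rot0 at col 1 lands with bottom-row=0; cleared 0 line(s) (total 0); column heights now [0 1 2 2 0 0], max=2
Drop 2: T rot3 at col 4 lands with bottom-row=0; cleared 0 line(s) (total 0); column heights now [0 1 2 2 2 3], max=3
Drop 3: Z rot0 at col 1 lands with bottom-row=2; cleared 0 line(s) (total 0); column heights now [0 4 4 3 2 3], max=4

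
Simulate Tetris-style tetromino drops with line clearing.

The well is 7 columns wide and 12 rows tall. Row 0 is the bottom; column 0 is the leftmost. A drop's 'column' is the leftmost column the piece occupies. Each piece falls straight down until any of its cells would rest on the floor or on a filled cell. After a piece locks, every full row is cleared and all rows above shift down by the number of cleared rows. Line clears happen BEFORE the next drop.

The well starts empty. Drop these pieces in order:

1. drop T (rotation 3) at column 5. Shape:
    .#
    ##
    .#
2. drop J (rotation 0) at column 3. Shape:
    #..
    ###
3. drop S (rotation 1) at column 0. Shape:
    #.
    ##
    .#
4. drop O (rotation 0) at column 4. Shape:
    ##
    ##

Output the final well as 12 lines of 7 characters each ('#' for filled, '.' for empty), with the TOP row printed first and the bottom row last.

Drop 1: T rot3 at col 5 lands with bottom-row=0; cleared 0 line(s) (total 0); column heights now [0 0 0 0 0 2 3], max=3
Drop 2: J rot0 at col 3 lands with bottom-row=2; cleared 0 line(s) (total 0); column heights now [0 0 0 4 3 3 3], max=4
Drop 3: S rot1 at col 0 lands with bottom-row=0; cleared 0 line(s) (total 0); column heights now [3 2 0 4 3 3 3], max=4
Drop 4: O rot0 at col 4 lands with bottom-row=3; cleared 0 line(s) (total 0); column heights now [3 2 0 4 5 5 3], max=5

Answer: .......
.......
.......
.......
.......
.......
.......
....##.
...###.
#..####
##...##
.#....#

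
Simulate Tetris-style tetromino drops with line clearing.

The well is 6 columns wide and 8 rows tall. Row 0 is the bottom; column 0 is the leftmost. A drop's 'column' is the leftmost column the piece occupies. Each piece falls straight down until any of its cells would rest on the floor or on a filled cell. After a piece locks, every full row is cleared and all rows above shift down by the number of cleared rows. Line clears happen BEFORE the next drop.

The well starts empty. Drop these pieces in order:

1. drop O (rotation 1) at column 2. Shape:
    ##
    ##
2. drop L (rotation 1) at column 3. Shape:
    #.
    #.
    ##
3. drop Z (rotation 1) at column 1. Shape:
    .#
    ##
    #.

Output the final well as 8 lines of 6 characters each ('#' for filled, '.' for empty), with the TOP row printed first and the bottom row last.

Answer: ......
......
......
...#..
..##..
.####.
.###..
..##..

Derivation:
Drop 1: O rot1 at col 2 lands with bottom-row=0; cleared 0 line(s) (total 0); column heights now [0 0 2 2 0 0], max=2
Drop 2: L rot1 at col 3 lands with bottom-row=2; cleared 0 line(s) (total 0); column heights now [0 0 2 5 3 0], max=5
Drop 3: Z rot1 at col 1 lands with bottom-row=1; cleared 0 line(s) (total 0); column heights now [0 3 4 5 3 0], max=5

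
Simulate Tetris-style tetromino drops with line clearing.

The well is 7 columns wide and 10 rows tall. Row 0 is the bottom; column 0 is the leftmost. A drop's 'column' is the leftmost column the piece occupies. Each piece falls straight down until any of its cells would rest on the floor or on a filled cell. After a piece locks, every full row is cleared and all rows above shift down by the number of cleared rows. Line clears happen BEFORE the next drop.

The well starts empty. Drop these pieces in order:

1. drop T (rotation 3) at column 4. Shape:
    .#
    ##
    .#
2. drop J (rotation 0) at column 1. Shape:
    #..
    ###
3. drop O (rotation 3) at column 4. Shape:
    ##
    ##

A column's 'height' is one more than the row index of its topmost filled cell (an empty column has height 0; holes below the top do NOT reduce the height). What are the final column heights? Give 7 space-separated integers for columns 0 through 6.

Drop 1: T rot3 at col 4 lands with bottom-row=0; cleared 0 line(s) (total 0); column heights now [0 0 0 0 2 3 0], max=3
Drop 2: J rot0 at col 1 lands with bottom-row=0; cleared 0 line(s) (total 0); column heights now [0 2 1 1 2 3 0], max=3
Drop 3: O rot3 at col 4 lands with bottom-row=3; cleared 0 line(s) (total 0); column heights now [0 2 1 1 5 5 0], max=5

Answer: 0 2 1 1 5 5 0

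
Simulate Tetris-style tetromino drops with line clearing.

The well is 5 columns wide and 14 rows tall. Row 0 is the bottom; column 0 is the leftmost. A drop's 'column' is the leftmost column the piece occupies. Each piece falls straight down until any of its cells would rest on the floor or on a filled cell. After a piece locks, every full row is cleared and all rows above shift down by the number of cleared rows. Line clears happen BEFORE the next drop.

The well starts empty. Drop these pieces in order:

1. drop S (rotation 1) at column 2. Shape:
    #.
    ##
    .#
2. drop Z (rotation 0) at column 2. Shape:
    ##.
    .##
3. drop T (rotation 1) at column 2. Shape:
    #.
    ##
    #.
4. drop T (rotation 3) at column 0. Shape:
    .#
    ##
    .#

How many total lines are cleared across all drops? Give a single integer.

Answer: 0

Derivation:
Drop 1: S rot1 at col 2 lands with bottom-row=0; cleared 0 line(s) (total 0); column heights now [0 0 3 2 0], max=3
Drop 2: Z rot0 at col 2 lands with bottom-row=2; cleared 0 line(s) (total 0); column heights now [0 0 4 4 3], max=4
Drop 3: T rot1 at col 2 lands with bottom-row=4; cleared 0 line(s) (total 0); column heights now [0 0 7 6 3], max=7
Drop 4: T rot3 at col 0 lands with bottom-row=0; cleared 0 line(s) (total 0); column heights now [2 3 7 6 3], max=7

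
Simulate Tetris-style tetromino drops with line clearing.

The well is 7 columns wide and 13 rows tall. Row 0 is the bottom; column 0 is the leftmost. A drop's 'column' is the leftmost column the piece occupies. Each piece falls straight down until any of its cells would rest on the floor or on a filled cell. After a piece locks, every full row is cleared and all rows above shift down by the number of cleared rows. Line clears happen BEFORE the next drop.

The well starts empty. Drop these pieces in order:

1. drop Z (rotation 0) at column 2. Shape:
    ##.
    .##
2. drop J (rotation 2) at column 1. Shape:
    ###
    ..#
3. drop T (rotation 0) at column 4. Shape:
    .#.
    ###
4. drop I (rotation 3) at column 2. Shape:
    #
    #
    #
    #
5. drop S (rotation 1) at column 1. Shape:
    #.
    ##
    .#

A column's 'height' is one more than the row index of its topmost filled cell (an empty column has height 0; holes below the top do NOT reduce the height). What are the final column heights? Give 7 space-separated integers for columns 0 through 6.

Answer: 0 11 10 4 2 3 2

Derivation:
Drop 1: Z rot0 at col 2 lands with bottom-row=0; cleared 0 line(s) (total 0); column heights now [0 0 2 2 1 0 0], max=2
Drop 2: J rot2 at col 1 lands with bottom-row=2; cleared 0 line(s) (total 0); column heights now [0 4 4 4 1 0 0], max=4
Drop 3: T rot0 at col 4 lands with bottom-row=1; cleared 0 line(s) (total 0); column heights now [0 4 4 4 2 3 2], max=4
Drop 4: I rot3 at col 2 lands with bottom-row=4; cleared 0 line(s) (total 0); column heights now [0 4 8 4 2 3 2], max=8
Drop 5: S rot1 at col 1 lands with bottom-row=8; cleared 0 line(s) (total 0); column heights now [0 11 10 4 2 3 2], max=11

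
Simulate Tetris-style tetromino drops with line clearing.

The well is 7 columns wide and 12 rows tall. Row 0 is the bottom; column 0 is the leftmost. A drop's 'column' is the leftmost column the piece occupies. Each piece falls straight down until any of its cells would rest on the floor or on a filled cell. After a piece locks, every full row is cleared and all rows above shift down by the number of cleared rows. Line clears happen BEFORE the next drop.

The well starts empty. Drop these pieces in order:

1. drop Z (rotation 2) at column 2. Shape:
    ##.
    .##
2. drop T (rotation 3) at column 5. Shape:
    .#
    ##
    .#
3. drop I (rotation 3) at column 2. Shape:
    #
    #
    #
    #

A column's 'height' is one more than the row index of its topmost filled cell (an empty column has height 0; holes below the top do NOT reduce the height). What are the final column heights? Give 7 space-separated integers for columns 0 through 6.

Answer: 0 0 6 2 1 2 3

Derivation:
Drop 1: Z rot2 at col 2 lands with bottom-row=0; cleared 0 line(s) (total 0); column heights now [0 0 2 2 1 0 0], max=2
Drop 2: T rot3 at col 5 lands with bottom-row=0; cleared 0 line(s) (total 0); column heights now [0 0 2 2 1 2 3], max=3
Drop 3: I rot3 at col 2 lands with bottom-row=2; cleared 0 line(s) (total 0); column heights now [0 0 6 2 1 2 3], max=6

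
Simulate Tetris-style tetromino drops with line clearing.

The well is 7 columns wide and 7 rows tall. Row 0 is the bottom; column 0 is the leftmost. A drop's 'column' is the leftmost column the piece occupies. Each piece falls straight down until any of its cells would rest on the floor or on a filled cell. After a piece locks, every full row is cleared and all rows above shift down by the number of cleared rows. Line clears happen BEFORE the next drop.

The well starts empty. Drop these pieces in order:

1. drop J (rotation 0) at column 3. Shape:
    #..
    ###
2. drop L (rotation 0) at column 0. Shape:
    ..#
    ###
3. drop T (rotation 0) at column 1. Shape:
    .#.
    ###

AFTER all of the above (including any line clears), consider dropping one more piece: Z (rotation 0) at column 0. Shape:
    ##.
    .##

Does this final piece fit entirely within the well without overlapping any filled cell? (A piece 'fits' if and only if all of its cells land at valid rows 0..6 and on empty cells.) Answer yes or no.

Answer: yes

Derivation:
Drop 1: J rot0 at col 3 lands with bottom-row=0; cleared 0 line(s) (total 0); column heights now [0 0 0 2 1 1 0], max=2
Drop 2: L rot0 at col 0 lands with bottom-row=0; cleared 0 line(s) (total 0); column heights now [1 1 2 2 1 1 0], max=2
Drop 3: T rot0 at col 1 lands with bottom-row=2; cleared 0 line(s) (total 0); column heights now [1 3 4 3 1 1 0], max=4
Test piece Z rot0 at col 0 (width 3): heights before test = [1 3 4 3 1 1 0]; fits = True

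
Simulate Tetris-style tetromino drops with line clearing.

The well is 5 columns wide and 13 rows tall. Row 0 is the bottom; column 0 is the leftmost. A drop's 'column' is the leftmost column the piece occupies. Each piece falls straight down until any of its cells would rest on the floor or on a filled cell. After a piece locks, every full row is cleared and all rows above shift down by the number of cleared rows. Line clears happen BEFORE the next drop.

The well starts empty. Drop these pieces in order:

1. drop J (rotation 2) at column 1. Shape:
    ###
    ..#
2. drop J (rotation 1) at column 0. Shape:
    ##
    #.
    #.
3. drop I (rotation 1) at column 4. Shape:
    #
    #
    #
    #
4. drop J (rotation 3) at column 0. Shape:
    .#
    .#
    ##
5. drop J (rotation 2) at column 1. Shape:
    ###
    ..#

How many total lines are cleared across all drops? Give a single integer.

Drop 1: J rot2 at col 1 lands with bottom-row=0; cleared 0 line(s) (total 0); column heights now [0 2 2 2 0], max=2
Drop 2: J rot1 at col 0 lands with bottom-row=0; cleared 0 line(s) (total 0); column heights now [3 3 2 2 0], max=3
Drop 3: I rot1 at col 4 lands with bottom-row=0; cleared 1 line(s) (total 1); column heights now [2 2 0 1 3], max=3
Drop 4: J rot3 at col 0 lands with bottom-row=2; cleared 0 line(s) (total 1); column heights now [3 5 0 1 3], max=5
Drop 5: J rot2 at col 1 lands with bottom-row=4; cleared 0 line(s) (total 1); column heights now [3 6 6 6 3], max=6

Answer: 1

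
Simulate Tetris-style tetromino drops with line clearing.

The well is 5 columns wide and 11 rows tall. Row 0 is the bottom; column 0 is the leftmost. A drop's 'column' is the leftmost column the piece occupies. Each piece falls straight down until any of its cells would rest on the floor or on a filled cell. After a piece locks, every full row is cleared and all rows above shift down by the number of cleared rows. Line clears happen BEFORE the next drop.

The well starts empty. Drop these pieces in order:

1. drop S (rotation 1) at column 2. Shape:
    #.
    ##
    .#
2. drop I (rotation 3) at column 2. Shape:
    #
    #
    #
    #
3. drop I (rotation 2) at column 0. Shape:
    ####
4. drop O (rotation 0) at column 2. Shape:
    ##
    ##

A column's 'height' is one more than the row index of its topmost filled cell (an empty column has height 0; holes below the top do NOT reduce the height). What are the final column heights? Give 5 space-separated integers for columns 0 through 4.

Answer: 8 8 10 10 0

Derivation:
Drop 1: S rot1 at col 2 lands with bottom-row=0; cleared 0 line(s) (total 0); column heights now [0 0 3 2 0], max=3
Drop 2: I rot3 at col 2 lands with bottom-row=3; cleared 0 line(s) (total 0); column heights now [0 0 7 2 0], max=7
Drop 3: I rot2 at col 0 lands with bottom-row=7; cleared 0 line(s) (total 0); column heights now [8 8 8 8 0], max=8
Drop 4: O rot0 at col 2 lands with bottom-row=8; cleared 0 line(s) (total 0); column heights now [8 8 10 10 0], max=10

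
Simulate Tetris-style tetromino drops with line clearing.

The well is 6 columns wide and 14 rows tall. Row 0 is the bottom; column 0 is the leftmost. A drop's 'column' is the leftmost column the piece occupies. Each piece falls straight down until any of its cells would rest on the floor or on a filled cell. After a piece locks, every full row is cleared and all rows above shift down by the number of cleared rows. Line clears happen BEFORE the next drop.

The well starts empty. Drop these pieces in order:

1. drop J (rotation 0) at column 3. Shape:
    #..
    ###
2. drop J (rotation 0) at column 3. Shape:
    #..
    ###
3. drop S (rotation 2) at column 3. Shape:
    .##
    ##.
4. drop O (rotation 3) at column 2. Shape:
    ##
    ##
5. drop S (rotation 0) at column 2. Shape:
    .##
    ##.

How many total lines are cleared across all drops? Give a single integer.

Answer: 0

Derivation:
Drop 1: J rot0 at col 3 lands with bottom-row=0; cleared 0 line(s) (total 0); column heights now [0 0 0 2 1 1], max=2
Drop 2: J rot0 at col 3 lands with bottom-row=2; cleared 0 line(s) (total 0); column heights now [0 0 0 4 3 3], max=4
Drop 3: S rot2 at col 3 lands with bottom-row=4; cleared 0 line(s) (total 0); column heights now [0 0 0 5 6 6], max=6
Drop 4: O rot3 at col 2 lands with bottom-row=5; cleared 0 line(s) (total 0); column heights now [0 0 7 7 6 6], max=7
Drop 5: S rot0 at col 2 lands with bottom-row=7; cleared 0 line(s) (total 0); column heights now [0 0 8 9 9 6], max=9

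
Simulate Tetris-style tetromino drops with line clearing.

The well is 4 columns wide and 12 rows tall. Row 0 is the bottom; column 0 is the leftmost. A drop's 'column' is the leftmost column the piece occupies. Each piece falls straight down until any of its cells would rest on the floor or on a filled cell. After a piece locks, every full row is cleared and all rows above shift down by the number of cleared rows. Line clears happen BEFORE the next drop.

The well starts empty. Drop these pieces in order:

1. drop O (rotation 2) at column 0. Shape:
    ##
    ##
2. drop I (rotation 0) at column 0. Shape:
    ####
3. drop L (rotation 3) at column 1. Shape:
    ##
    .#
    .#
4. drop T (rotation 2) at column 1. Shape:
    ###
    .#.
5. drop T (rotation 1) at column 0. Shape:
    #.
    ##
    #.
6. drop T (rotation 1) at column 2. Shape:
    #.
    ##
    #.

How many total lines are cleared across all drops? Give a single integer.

Answer: 2

Derivation:
Drop 1: O rot2 at col 0 lands with bottom-row=0; cleared 0 line(s) (total 0); column heights now [2 2 0 0], max=2
Drop 2: I rot0 at col 0 lands with bottom-row=2; cleared 1 line(s) (total 1); column heights now [2 2 0 0], max=2
Drop 3: L rot3 at col 1 lands with bottom-row=0; cleared 0 line(s) (total 1); column heights now [2 3 3 0], max=3
Drop 4: T rot2 at col 1 lands with bottom-row=3; cleared 0 line(s) (total 1); column heights now [2 5 5 5], max=5
Drop 5: T rot1 at col 0 lands with bottom-row=4; cleared 1 line(s) (total 2); column heights now [6 5 4 0], max=6
Drop 6: T rot1 at col 2 lands with bottom-row=4; cleared 0 line(s) (total 2); column heights now [6 5 7 6], max=7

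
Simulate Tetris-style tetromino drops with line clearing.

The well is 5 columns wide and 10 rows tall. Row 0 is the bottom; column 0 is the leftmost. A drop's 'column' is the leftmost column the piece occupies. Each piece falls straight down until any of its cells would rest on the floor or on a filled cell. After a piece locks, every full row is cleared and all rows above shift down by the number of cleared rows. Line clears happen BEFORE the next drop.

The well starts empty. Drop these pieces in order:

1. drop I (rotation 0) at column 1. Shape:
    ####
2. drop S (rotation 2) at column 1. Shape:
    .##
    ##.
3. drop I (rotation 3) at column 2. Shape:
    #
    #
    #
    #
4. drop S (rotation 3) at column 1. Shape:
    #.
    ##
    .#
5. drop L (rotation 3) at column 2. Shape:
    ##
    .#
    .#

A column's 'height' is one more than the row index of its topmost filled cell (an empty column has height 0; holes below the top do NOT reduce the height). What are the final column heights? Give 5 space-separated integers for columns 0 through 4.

Drop 1: I rot0 at col 1 lands with bottom-row=0; cleared 0 line(s) (total 0); column heights now [0 1 1 1 1], max=1
Drop 2: S rot2 at col 1 lands with bottom-row=1; cleared 0 line(s) (total 0); column heights now [0 2 3 3 1], max=3
Drop 3: I rot3 at col 2 lands with bottom-row=3; cleared 0 line(s) (total 0); column heights now [0 2 7 3 1], max=7
Drop 4: S rot3 at col 1 lands with bottom-row=7; cleared 0 line(s) (total 0); column heights now [0 10 9 3 1], max=10
Drop 5: L rot3 at col 2 lands with bottom-row=7; cleared 0 line(s) (total 0); column heights now [0 10 10 10 1], max=10

Answer: 0 10 10 10 1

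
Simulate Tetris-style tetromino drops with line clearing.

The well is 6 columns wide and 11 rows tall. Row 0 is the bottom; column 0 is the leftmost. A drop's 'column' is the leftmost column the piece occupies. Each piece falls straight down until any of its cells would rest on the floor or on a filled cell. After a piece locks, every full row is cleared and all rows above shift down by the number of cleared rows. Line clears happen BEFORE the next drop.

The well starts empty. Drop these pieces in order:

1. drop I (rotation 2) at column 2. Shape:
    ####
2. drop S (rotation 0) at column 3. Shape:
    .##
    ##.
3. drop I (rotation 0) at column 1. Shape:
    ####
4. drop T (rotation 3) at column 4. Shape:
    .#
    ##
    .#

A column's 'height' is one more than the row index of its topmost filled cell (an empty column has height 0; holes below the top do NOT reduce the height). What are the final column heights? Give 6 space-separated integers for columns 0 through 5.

Answer: 0 4 4 4 5 6

Derivation:
Drop 1: I rot2 at col 2 lands with bottom-row=0; cleared 0 line(s) (total 0); column heights now [0 0 1 1 1 1], max=1
Drop 2: S rot0 at col 3 lands with bottom-row=1; cleared 0 line(s) (total 0); column heights now [0 0 1 2 3 3], max=3
Drop 3: I rot0 at col 1 lands with bottom-row=3; cleared 0 line(s) (total 0); column heights now [0 4 4 4 4 3], max=4
Drop 4: T rot3 at col 4 lands with bottom-row=3; cleared 0 line(s) (total 0); column heights now [0 4 4 4 5 6], max=6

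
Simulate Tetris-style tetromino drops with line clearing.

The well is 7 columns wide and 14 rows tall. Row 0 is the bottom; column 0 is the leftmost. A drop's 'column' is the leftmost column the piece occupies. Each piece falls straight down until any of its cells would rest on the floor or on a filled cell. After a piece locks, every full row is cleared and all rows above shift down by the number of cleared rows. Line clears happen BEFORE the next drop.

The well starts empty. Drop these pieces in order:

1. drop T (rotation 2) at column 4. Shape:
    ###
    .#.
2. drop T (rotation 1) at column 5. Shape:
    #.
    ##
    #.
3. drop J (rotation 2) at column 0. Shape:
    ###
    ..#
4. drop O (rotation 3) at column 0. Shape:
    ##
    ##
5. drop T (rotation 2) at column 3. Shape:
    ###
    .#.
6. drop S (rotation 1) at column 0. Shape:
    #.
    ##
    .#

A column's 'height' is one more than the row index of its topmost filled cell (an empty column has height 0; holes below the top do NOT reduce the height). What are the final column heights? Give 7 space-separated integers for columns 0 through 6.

Drop 1: T rot2 at col 4 lands with bottom-row=0; cleared 0 line(s) (total 0); column heights now [0 0 0 0 2 2 2], max=2
Drop 2: T rot1 at col 5 lands with bottom-row=2; cleared 0 line(s) (total 0); column heights now [0 0 0 0 2 5 4], max=5
Drop 3: J rot2 at col 0 lands with bottom-row=0; cleared 0 line(s) (total 0); column heights now [2 2 2 0 2 5 4], max=5
Drop 4: O rot3 at col 0 lands with bottom-row=2; cleared 0 line(s) (total 0); column heights now [4 4 2 0 2 5 4], max=5
Drop 5: T rot2 at col 3 lands with bottom-row=4; cleared 0 line(s) (total 0); column heights now [4 4 2 6 6 6 4], max=6
Drop 6: S rot1 at col 0 lands with bottom-row=4; cleared 0 line(s) (total 0); column heights now [7 6 2 6 6 6 4], max=7

Answer: 7 6 2 6 6 6 4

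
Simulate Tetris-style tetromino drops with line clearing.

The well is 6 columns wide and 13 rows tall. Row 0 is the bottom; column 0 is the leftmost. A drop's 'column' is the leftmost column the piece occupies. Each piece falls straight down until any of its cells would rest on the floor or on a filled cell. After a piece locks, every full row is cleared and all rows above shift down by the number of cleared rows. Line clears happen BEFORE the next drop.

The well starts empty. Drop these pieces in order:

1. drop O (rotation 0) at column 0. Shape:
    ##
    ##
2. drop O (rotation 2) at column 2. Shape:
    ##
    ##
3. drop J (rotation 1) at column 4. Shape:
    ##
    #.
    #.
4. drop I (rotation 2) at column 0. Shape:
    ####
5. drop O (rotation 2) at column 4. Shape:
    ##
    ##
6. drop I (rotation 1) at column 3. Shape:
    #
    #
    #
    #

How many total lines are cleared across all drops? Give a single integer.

Drop 1: O rot0 at col 0 lands with bottom-row=0; cleared 0 line(s) (total 0); column heights now [2 2 0 0 0 0], max=2
Drop 2: O rot2 at col 2 lands with bottom-row=0; cleared 0 line(s) (total 0); column heights now [2 2 2 2 0 0], max=2
Drop 3: J rot1 at col 4 lands with bottom-row=0; cleared 0 line(s) (total 0); column heights now [2 2 2 2 3 3], max=3
Drop 4: I rot2 at col 0 lands with bottom-row=2; cleared 1 line(s) (total 1); column heights now [2 2 2 2 2 0], max=2
Drop 5: O rot2 at col 4 lands with bottom-row=2; cleared 0 line(s) (total 1); column heights now [2 2 2 2 4 4], max=4
Drop 6: I rot1 at col 3 lands with bottom-row=2; cleared 0 line(s) (total 1); column heights now [2 2 2 6 4 4], max=6

Answer: 1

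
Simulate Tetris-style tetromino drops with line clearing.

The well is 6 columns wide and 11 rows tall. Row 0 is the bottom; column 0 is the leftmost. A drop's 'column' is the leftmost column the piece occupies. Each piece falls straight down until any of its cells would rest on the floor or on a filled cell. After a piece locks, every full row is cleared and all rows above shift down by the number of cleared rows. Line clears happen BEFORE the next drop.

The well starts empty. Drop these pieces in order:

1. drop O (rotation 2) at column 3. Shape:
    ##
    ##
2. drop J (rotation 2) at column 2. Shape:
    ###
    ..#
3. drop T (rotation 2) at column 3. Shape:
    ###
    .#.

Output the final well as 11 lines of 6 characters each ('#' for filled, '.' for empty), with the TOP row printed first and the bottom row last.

Answer: ......
......
......
......
......
...###
....#.
..###.
....#.
...##.
...##.

Derivation:
Drop 1: O rot2 at col 3 lands with bottom-row=0; cleared 0 line(s) (total 0); column heights now [0 0 0 2 2 0], max=2
Drop 2: J rot2 at col 2 lands with bottom-row=2; cleared 0 line(s) (total 0); column heights now [0 0 4 4 4 0], max=4
Drop 3: T rot2 at col 3 lands with bottom-row=4; cleared 0 line(s) (total 0); column heights now [0 0 4 6 6 6], max=6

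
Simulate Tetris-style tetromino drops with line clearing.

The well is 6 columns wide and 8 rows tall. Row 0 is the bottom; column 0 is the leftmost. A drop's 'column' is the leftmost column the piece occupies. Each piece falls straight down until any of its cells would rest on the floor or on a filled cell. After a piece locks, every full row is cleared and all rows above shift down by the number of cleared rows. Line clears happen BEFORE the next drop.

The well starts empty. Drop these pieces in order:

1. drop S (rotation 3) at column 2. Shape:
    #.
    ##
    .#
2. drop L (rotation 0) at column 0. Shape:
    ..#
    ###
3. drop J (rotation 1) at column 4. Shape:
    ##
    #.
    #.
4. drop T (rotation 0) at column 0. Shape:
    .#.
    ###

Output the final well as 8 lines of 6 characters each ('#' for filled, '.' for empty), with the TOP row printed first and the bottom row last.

Drop 1: S rot3 at col 2 lands with bottom-row=0; cleared 0 line(s) (total 0); column heights now [0 0 3 2 0 0], max=3
Drop 2: L rot0 at col 0 lands with bottom-row=3; cleared 0 line(s) (total 0); column heights now [4 4 5 2 0 0], max=5
Drop 3: J rot1 at col 4 lands with bottom-row=0; cleared 0 line(s) (total 0); column heights now [4 4 5 2 3 3], max=5
Drop 4: T rot0 at col 0 lands with bottom-row=5; cleared 0 line(s) (total 0); column heights now [6 7 6 2 3 3], max=7

Answer: ......
.#....
###...
..#...
###...
..#.##
..###.
...##.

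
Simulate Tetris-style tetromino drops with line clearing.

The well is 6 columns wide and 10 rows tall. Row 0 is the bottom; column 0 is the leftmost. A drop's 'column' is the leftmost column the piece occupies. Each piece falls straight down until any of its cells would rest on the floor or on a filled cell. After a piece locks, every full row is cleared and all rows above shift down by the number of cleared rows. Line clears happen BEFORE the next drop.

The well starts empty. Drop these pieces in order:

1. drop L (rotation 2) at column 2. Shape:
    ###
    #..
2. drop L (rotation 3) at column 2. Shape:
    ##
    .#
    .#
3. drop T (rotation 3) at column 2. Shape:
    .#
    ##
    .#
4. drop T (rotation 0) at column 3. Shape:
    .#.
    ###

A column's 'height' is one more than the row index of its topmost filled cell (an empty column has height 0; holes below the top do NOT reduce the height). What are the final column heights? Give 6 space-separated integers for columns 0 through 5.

Answer: 0 0 7 9 10 9

Derivation:
Drop 1: L rot2 at col 2 lands with bottom-row=0; cleared 0 line(s) (total 0); column heights now [0 0 2 2 2 0], max=2
Drop 2: L rot3 at col 2 lands with bottom-row=2; cleared 0 line(s) (total 0); column heights now [0 0 5 5 2 0], max=5
Drop 3: T rot3 at col 2 lands with bottom-row=5; cleared 0 line(s) (total 0); column heights now [0 0 7 8 2 0], max=8
Drop 4: T rot0 at col 3 lands with bottom-row=8; cleared 0 line(s) (total 0); column heights now [0 0 7 9 10 9], max=10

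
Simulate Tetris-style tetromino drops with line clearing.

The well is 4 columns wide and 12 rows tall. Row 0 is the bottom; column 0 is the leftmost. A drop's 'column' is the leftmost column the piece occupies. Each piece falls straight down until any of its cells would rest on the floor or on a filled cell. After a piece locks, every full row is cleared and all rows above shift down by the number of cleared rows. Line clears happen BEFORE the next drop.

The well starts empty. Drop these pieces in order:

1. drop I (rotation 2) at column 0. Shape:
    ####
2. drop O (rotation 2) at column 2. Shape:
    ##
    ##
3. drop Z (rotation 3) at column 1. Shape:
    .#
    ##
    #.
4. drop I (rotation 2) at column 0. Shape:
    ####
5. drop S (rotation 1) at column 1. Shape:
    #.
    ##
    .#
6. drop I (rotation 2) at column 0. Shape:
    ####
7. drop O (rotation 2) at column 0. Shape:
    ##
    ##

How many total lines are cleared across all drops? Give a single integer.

Answer: 3

Derivation:
Drop 1: I rot2 at col 0 lands with bottom-row=0; cleared 1 line(s) (total 1); column heights now [0 0 0 0], max=0
Drop 2: O rot2 at col 2 lands with bottom-row=0; cleared 0 line(s) (total 1); column heights now [0 0 2 2], max=2
Drop 3: Z rot3 at col 1 lands with bottom-row=1; cleared 0 line(s) (total 1); column heights now [0 3 4 2], max=4
Drop 4: I rot2 at col 0 lands with bottom-row=4; cleared 1 line(s) (total 2); column heights now [0 3 4 2], max=4
Drop 5: S rot1 at col 1 lands with bottom-row=4; cleared 0 line(s) (total 2); column heights now [0 7 6 2], max=7
Drop 6: I rot2 at col 0 lands with bottom-row=7; cleared 1 line(s) (total 3); column heights now [0 7 6 2], max=7
Drop 7: O rot2 at col 0 lands with bottom-row=7; cleared 0 line(s) (total 3); column heights now [9 9 6 2], max=9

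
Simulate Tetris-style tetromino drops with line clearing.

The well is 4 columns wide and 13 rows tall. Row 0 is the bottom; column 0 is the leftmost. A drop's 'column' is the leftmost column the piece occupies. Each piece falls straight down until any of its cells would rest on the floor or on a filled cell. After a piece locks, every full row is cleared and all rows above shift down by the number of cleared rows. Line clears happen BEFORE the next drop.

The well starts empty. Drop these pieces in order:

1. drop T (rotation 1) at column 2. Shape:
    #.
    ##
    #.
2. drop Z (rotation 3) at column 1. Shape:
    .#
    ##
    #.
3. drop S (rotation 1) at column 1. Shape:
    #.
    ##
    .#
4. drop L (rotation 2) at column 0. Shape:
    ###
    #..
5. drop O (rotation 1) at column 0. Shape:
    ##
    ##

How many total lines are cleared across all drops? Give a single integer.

Drop 1: T rot1 at col 2 lands with bottom-row=0; cleared 0 line(s) (total 0); column heights now [0 0 3 2], max=3
Drop 2: Z rot3 at col 1 lands with bottom-row=2; cleared 0 line(s) (total 0); column heights now [0 4 5 2], max=5
Drop 3: S rot1 at col 1 lands with bottom-row=5; cleared 0 line(s) (total 0); column heights now [0 8 7 2], max=8
Drop 4: L rot2 at col 0 lands with bottom-row=7; cleared 0 line(s) (total 0); column heights now [9 9 9 2], max=9
Drop 5: O rot1 at col 0 lands with bottom-row=9; cleared 0 line(s) (total 0); column heights now [11 11 9 2], max=11

Answer: 0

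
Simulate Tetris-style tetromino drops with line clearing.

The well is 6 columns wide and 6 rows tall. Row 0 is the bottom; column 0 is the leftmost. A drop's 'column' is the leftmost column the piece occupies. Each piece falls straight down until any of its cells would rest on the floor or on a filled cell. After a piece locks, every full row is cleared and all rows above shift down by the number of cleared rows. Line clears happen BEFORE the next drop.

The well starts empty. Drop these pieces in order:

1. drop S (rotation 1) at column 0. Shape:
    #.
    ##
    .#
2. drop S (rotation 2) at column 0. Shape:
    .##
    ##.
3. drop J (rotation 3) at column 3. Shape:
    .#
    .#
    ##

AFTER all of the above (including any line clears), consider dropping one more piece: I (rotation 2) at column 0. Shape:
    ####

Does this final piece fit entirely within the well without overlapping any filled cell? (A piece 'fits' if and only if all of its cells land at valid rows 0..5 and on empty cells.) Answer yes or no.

Drop 1: S rot1 at col 0 lands with bottom-row=0; cleared 0 line(s) (total 0); column heights now [3 2 0 0 0 0], max=3
Drop 2: S rot2 at col 0 lands with bottom-row=3; cleared 0 line(s) (total 0); column heights now [4 5 5 0 0 0], max=5
Drop 3: J rot3 at col 3 lands with bottom-row=0; cleared 0 line(s) (total 0); column heights now [4 5 5 1 3 0], max=5
Test piece I rot2 at col 0 (width 4): heights before test = [4 5 5 1 3 0]; fits = True

Answer: yes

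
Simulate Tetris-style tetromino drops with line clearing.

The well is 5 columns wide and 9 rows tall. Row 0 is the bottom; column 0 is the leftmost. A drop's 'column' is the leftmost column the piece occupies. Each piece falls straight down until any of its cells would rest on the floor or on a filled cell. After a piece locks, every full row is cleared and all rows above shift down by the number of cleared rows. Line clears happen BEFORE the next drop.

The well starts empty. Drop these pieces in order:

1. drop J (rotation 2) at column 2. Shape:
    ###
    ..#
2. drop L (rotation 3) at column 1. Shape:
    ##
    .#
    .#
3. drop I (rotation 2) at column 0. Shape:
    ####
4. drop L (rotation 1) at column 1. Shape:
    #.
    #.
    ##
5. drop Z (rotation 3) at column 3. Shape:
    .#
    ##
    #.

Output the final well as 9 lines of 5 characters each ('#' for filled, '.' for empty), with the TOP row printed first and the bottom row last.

Answer: .#..#
.#.##
.###.
####.
.##..
..#..
..#..
..###
....#

Derivation:
Drop 1: J rot2 at col 2 lands with bottom-row=0; cleared 0 line(s) (total 0); column heights now [0 0 2 2 2], max=2
Drop 2: L rot3 at col 1 lands with bottom-row=2; cleared 0 line(s) (total 0); column heights now [0 5 5 2 2], max=5
Drop 3: I rot2 at col 0 lands with bottom-row=5; cleared 0 line(s) (total 0); column heights now [6 6 6 6 2], max=6
Drop 4: L rot1 at col 1 lands with bottom-row=6; cleared 0 line(s) (total 0); column heights now [6 9 7 6 2], max=9
Drop 5: Z rot3 at col 3 lands with bottom-row=6; cleared 0 line(s) (total 0); column heights now [6 9 7 8 9], max=9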